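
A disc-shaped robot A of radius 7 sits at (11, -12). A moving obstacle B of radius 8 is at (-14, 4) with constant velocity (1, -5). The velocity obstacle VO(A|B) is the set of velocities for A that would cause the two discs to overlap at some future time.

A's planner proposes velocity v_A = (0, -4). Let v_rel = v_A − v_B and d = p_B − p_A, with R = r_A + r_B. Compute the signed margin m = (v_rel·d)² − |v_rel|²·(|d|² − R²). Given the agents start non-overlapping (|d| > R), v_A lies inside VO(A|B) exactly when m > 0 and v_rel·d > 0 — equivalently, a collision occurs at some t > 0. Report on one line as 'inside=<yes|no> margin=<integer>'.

d = (-25, 16),  |d|² = 881;  R = 7+8 = 15,  c = 881−15² = 656
v_rel = (-1, 1),  |v_rel|² = 2;  v_rel·d = (-1)·(-25) + (1)·(16) = 41
2·t² − 82·t + 656 = 0  ⇒  m = 41² − 2·656 = 369
m = 369 > 0,  v_rel·d = 41 > 0  ⇒  inside

inside=yes margin=369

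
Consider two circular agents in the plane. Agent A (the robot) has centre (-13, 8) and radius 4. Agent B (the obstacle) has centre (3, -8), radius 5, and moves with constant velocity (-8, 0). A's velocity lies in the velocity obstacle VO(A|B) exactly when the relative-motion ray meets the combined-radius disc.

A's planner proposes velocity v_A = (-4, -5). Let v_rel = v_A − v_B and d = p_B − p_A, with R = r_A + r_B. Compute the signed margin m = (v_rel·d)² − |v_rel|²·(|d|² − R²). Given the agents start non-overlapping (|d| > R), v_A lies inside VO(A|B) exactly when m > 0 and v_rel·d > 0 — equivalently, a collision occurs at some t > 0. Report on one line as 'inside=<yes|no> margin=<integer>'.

d = (16, -16),  |d|² = 512;  R = 4+5 = 9,  c = 512−9² = 431
v_rel = (4, -5),  |v_rel|² = 41;  v_rel·d = (4)·(16) + (-5)·(-16) = 144
41·t² − 288·t + 431 = 0  ⇒  m = 144² − 41·431 = 3065
m = 3065 > 0,  v_rel·d = 144 > 0  ⇒  inside

inside=yes margin=3065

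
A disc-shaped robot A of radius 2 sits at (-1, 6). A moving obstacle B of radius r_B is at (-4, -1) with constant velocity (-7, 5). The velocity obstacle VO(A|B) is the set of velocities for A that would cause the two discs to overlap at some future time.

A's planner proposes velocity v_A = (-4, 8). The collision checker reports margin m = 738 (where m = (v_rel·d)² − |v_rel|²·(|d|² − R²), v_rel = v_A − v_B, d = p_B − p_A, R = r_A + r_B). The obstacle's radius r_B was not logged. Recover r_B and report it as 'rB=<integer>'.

m = 738
d = (-3, -7);  v_rel = (3, 3),  |v_rel|² = 18
v_rel×d = (3)·(-7) − (3)·(-3) = -12
since m = R²·18 − (-12)²:  R² = (144 + 738) / 18 = 49
R = √49 = 7  ⇒  r_B = 7 − 2 = 5

rB=5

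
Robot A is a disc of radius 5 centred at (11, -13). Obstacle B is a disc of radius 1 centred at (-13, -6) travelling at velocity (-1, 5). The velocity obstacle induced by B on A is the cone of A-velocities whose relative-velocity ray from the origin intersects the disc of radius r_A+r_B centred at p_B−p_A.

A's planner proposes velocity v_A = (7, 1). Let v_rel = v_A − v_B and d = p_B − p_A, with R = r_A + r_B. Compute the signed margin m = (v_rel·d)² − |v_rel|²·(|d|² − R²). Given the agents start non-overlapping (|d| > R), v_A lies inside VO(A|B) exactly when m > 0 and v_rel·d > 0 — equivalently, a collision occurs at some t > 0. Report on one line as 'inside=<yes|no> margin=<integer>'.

d = (-24, 7),  |d|² = 625;  R = 5+1 = 6,  c = 625−6² = 589
v_rel = (8, -4),  |v_rel|² = 80;  v_rel·d = (8)·(-24) + (-4)·(7) = -220
80·t² + 440·t + 589 = 0  ⇒  m = (-220)² − 80·589 = 1280
m = 1280 > 0,  v_rel·d = -220 < 0  ⇒  outside

inside=no margin=1280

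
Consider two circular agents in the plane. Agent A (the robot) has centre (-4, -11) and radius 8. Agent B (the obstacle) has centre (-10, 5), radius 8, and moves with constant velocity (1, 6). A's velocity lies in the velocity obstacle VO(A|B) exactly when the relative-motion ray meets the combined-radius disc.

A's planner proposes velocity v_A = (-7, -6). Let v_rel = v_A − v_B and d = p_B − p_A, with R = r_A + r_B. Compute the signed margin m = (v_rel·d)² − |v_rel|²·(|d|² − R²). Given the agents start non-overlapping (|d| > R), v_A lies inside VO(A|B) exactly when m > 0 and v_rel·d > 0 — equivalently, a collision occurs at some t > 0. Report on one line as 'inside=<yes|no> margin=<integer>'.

d = (-6, 16),  |d|² = 292;  R = 8+8 = 16,  c = 292−16² = 36
v_rel = (-8, -12),  |v_rel|² = 208;  v_rel·d = (-8)·(-6) + (-12)·(16) = -144
208·t² + 288·t + 36 = 0  ⇒  m = (-144)² − 208·36 = 13248
m = 13248 > 0,  v_rel·d = -144 < 0  ⇒  outside

inside=no margin=13248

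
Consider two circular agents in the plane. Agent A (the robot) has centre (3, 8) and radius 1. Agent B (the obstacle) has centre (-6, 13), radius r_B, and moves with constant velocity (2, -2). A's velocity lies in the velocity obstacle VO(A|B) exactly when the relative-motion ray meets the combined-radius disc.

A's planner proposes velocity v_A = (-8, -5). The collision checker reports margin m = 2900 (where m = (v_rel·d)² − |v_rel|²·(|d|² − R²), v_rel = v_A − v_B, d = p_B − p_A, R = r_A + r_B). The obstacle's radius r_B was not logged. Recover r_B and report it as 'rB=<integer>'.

m = 2900
d = (-9, 5);  v_rel = (-10, -3),  |v_rel|² = 109
v_rel×d = (-10)·(5) − (-3)·(-9) = -77
since m = R²·109 − (-77)²:  R² = (5929 + 2900) / 109 = 81
R = √81 = 9  ⇒  r_B = 9 − 1 = 8

rB=8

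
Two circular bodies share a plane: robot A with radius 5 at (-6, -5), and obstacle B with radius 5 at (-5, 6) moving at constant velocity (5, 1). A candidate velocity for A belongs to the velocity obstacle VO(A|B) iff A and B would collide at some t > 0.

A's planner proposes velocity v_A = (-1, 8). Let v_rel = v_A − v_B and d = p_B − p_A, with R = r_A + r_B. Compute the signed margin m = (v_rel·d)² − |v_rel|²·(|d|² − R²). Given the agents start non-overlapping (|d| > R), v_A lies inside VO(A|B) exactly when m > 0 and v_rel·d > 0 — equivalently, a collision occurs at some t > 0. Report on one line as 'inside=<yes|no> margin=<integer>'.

d = (1, 11),  |d|² = 122;  R = 5+5 = 10,  c = 122−10² = 22
v_rel = (-6, 7),  |v_rel|² = 85;  v_rel·d = (-6)·(1) + (7)·(11) = 71
85·t² − 142·t + 22 = 0  ⇒  m = 71² − 85·22 = 3171
m = 3171 > 0,  v_rel·d = 71 > 0  ⇒  inside

inside=yes margin=3171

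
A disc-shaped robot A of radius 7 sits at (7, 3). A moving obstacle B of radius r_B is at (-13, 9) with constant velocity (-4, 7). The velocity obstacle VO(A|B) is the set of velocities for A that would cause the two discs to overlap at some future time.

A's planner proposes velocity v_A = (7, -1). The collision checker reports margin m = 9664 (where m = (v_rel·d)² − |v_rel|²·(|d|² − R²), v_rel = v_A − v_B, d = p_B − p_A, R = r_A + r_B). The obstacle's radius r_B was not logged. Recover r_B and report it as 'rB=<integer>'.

m = 9664
d = (-20, 6);  v_rel = (11, -8),  |v_rel|² = 185
v_rel×d = (11)·(6) − (-8)·(-20) = -94
since m = R²·185 − (-94)²:  R² = (8836 + 9664) / 185 = 100
R = √100 = 10  ⇒  r_B = 10 − 7 = 3

rB=3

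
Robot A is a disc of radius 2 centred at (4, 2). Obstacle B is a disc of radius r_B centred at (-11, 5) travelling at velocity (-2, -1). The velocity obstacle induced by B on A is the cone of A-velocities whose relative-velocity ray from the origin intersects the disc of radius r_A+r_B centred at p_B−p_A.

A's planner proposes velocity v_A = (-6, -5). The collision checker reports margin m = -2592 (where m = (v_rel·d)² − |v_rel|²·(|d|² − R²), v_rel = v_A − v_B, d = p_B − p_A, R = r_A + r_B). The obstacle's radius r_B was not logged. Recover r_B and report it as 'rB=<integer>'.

m = -2592
d = (-15, 3);  v_rel = (-4, -4),  |v_rel|² = 32
v_rel×d = (-4)·(3) − (-4)·(-15) = -72
since m = R²·32 − (-72)²:  R² = (5184 + -2592) / 32 = 81
R = √81 = 9  ⇒  r_B = 9 − 2 = 7

rB=7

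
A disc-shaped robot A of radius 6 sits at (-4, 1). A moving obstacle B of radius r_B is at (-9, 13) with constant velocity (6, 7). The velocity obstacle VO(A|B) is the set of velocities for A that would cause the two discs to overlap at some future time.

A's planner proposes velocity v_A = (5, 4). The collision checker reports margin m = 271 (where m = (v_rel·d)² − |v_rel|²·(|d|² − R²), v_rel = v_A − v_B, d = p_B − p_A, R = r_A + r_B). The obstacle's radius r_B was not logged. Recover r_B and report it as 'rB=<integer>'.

m = 271
d = (-5, 12);  v_rel = (-1, -3),  |v_rel|² = 10
v_rel×d = (-1)·(12) − (-3)·(-5) = -27
since m = R²·10 − (-27)²:  R² = (729 + 271) / 10 = 100
R = √100 = 10  ⇒  r_B = 10 − 6 = 4

rB=4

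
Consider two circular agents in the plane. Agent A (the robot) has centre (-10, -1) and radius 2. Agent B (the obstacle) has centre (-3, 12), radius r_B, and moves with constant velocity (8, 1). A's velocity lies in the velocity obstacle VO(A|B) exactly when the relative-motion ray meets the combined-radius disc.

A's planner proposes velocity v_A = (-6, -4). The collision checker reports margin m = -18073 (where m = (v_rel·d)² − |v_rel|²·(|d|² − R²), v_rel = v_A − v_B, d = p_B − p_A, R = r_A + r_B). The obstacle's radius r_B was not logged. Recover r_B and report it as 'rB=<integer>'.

m = -18073
d = (7, 13);  v_rel = (-14, -5),  |v_rel|² = 221
v_rel×d = (-14)·(13) − (-5)·(7) = -147
since m = R²·221 − (-147)²:  R² = (21609 + -18073) / 221 = 16
R = √16 = 4  ⇒  r_B = 4 − 2 = 2

rB=2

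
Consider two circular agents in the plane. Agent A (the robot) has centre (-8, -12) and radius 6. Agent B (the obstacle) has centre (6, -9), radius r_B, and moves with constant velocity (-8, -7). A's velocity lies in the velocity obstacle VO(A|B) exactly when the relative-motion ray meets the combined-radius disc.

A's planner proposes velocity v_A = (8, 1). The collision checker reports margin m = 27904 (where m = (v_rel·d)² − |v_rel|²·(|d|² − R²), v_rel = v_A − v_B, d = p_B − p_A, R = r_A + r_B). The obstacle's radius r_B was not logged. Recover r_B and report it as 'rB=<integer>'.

m = 27904
d = (14, 3);  v_rel = (16, 8),  |v_rel|² = 320
v_rel×d = (16)·(3) − (8)·(14) = -64
since m = R²·320 − (-64)²:  R² = (4096 + 27904) / 320 = 100
R = √100 = 10  ⇒  r_B = 10 − 6 = 4

rB=4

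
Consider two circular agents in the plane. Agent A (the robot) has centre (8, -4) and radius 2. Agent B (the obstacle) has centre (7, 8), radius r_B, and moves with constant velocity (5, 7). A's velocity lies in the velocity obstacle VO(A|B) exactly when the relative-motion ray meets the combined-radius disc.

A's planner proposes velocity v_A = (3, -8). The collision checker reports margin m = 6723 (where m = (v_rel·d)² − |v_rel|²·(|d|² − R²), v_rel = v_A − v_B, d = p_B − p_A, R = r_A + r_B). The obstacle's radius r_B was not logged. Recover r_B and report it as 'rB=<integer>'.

m = 6723
d = (-1, 12);  v_rel = (-2, -15),  |v_rel|² = 229
v_rel×d = (-2)·(12) − (-15)·(-1) = -39
since m = R²·229 − (-39)²:  R² = (1521 + 6723) / 229 = 36
R = √36 = 6  ⇒  r_B = 6 − 2 = 4

rB=4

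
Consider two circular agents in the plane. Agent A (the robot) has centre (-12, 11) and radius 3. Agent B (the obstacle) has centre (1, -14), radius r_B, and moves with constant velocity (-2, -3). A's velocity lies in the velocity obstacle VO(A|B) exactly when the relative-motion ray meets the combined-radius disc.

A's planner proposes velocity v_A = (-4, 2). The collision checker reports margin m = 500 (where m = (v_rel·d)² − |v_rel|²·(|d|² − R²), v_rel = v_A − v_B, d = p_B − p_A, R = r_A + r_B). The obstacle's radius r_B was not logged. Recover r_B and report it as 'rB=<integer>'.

m = 500
d = (13, -25);  v_rel = (-2, 5),  |v_rel|² = 29
v_rel×d = (-2)·(-25) − (5)·(13) = -15
since m = R²·29 − (-15)²:  R² = (225 + 500) / 29 = 25
R = √25 = 5  ⇒  r_B = 5 − 3 = 2

rB=2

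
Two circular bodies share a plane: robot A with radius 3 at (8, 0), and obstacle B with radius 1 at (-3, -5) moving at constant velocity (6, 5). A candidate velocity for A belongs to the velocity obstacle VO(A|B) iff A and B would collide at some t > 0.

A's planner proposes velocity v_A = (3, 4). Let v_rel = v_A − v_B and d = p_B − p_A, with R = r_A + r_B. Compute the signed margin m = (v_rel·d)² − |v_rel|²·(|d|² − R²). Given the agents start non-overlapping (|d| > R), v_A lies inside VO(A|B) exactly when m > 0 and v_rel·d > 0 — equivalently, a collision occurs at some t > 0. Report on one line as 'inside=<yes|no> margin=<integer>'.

d = (-11, -5),  |d|² = 146;  R = 3+1 = 4,  c = 146−4² = 130
v_rel = (-3, -1),  |v_rel|² = 10;  v_rel·d = (-3)·(-11) + (-1)·(-5) = 38
10·t² − 76·t + 130 = 0  ⇒  m = 38² − 10·130 = 144
m = 144 > 0,  v_rel·d = 38 > 0  ⇒  inside

inside=yes margin=144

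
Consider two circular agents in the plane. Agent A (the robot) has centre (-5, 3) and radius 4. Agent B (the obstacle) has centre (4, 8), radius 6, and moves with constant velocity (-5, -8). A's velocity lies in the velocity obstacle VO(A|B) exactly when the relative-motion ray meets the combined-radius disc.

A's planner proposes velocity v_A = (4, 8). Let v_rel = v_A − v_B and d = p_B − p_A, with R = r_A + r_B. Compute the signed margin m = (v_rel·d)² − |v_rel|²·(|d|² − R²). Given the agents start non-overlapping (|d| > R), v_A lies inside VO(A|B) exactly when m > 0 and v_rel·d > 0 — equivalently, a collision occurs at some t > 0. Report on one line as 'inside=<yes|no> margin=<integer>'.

d = (9, 5),  |d|² = 106;  R = 4+6 = 10,  c = 106−10² = 6
v_rel = (9, 16),  |v_rel|² = 337;  v_rel·d = (9)·(9) + (16)·(5) = 161
337·t² − 322·t + 6 = 0  ⇒  m = 161² − 337·6 = 23899
m = 23899 > 0,  v_rel·d = 161 > 0  ⇒  inside

inside=yes margin=23899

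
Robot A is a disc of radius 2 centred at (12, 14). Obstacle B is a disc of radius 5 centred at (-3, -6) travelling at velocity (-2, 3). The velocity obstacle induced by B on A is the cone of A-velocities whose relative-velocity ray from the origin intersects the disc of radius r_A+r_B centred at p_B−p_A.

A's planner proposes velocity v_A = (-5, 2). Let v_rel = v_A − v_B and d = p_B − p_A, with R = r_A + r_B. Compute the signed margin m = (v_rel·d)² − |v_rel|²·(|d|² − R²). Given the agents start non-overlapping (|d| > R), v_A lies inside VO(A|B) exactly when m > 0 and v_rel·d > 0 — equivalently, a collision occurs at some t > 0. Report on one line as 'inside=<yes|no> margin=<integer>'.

d = (-15, -20),  |d|² = 625;  R = 2+5 = 7,  c = 625−7² = 576
v_rel = (-3, -1),  |v_rel|² = 10;  v_rel·d = (-3)·(-15) + (-1)·(-20) = 65
10·t² − 130·t + 576 = 0  ⇒  m = 65² − 10·576 = -1535
m = -1535 < 0,  v_rel·d = 65 > 0  ⇒  outside

inside=no margin=-1535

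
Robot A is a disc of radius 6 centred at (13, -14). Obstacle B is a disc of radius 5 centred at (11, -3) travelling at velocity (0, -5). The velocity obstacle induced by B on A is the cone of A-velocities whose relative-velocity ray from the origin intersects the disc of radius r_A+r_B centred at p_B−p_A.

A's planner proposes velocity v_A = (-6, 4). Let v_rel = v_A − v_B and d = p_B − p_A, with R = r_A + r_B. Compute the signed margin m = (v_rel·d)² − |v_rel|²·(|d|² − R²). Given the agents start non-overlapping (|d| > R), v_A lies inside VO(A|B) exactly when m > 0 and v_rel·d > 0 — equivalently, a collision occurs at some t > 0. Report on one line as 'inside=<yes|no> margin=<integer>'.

d = (-2, 11),  |d|² = 125;  R = 6+5 = 11,  c = 125−11² = 4
v_rel = (-6, 9),  |v_rel|² = 117;  v_rel·d = (-6)·(-2) + (9)·(11) = 111
117·t² − 222·t + 4 = 0  ⇒  m = 111² − 117·4 = 11853
m = 11853 > 0,  v_rel·d = 111 > 0  ⇒  inside

inside=yes margin=11853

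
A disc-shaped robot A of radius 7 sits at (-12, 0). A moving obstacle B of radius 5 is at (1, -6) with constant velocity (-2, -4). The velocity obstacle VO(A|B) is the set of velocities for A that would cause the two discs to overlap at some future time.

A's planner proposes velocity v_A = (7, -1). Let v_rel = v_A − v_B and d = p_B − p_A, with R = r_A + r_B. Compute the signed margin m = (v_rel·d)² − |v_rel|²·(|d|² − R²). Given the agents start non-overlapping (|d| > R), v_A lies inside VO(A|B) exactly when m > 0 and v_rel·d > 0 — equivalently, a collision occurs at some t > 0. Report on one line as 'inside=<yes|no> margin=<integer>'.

d = (13, -6),  |d|² = 205;  R = 7+5 = 12,  c = 205−12² = 61
v_rel = (9, 3),  |v_rel|² = 90;  v_rel·d = (9)·(13) + (3)·(-6) = 99
90·t² − 198·t + 61 = 0  ⇒  m = 99² − 90·61 = 4311
m = 4311 > 0,  v_rel·d = 99 > 0  ⇒  inside

inside=yes margin=4311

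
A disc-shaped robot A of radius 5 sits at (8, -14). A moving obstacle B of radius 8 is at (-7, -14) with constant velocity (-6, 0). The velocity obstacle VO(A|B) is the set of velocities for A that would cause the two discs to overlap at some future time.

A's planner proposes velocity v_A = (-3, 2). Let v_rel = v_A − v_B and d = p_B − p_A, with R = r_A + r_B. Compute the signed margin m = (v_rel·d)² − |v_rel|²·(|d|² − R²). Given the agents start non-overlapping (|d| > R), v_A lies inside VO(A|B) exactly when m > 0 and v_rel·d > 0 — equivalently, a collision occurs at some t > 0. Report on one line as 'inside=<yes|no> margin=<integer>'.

d = (-15, 0),  |d|² = 225;  R = 5+8 = 13,  c = 225−13² = 56
v_rel = (3, 2),  |v_rel|² = 13;  v_rel·d = (3)·(-15) + (2)·(0) = -45
13·t² + 90·t + 56 = 0  ⇒  m = (-45)² − 13·56 = 1297
m = 1297 > 0,  v_rel·d = -45 < 0  ⇒  outside

inside=no margin=1297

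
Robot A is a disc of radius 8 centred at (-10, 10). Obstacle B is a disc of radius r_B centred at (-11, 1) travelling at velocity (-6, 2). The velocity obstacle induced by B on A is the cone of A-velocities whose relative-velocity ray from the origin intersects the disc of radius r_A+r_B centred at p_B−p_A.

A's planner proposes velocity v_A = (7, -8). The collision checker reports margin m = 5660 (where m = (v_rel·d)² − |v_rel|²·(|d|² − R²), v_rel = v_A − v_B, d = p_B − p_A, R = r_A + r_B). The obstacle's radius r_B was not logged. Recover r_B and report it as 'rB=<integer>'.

m = 5660
d = (-1, -9);  v_rel = (13, -10),  |v_rel|² = 269
v_rel×d = (13)·(-9) − (-10)·(-1) = -127
since m = R²·269 − (-127)²:  R² = (16129 + 5660) / 269 = 81
R = √81 = 9  ⇒  r_B = 9 − 8 = 1

rB=1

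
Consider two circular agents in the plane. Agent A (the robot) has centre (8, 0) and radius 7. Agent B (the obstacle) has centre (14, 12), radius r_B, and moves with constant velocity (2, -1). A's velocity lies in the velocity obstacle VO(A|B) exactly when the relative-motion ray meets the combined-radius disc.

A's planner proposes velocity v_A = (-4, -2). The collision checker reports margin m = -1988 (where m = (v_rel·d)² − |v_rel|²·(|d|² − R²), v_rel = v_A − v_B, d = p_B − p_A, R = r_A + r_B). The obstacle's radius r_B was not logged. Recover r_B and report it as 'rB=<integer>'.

m = -1988
d = (6, 12);  v_rel = (-6, -1),  |v_rel|² = 37
v_rel×d = (-6)·(12) − (-1)·(6) = -66
since m = R²·37 − (-66)²:  R² = (4356 + -1988) / 37 = 64
R = √64 = 8  ⇒  r_B = 8 − 7 = 1

rB=1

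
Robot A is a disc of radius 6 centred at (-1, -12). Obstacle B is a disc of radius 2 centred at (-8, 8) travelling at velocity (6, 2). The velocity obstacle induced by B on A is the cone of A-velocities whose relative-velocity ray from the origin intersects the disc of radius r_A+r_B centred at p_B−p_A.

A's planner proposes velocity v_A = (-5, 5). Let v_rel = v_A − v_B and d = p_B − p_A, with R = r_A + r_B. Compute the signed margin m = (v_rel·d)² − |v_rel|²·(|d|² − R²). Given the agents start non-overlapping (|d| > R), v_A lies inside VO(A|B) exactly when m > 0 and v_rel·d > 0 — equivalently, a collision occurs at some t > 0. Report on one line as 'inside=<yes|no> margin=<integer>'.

d = (-7, 20),  |d|² = 449;  R = 6+2 = 8,  c = 449−8² = 385
v_rel = (-11, 3),  |v_rel|² = 130;  v_rel·d = (-11)·(-7) + (3)·(20) = 137
130·t² − 274·t + 385 = 0  ⇒  m = 137² − 130·385 = -31281
m = -31281 < 0,  v_rel·d = 137 > 0  ⇒  outside

inside=no margin=-31281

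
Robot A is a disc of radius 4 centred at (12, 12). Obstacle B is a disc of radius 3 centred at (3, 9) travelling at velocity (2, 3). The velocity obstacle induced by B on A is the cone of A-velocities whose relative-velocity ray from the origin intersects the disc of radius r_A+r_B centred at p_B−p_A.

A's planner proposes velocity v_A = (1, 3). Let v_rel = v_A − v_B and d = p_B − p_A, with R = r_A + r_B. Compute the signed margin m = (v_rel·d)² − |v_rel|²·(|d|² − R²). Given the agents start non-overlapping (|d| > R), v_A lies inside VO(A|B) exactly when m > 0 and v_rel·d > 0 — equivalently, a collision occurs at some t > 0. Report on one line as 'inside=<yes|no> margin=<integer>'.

d = (-9, -3),  |d|² = 90;  R = 4+3 = 7,  c = 90−7² = 41
v_rel = (-1, 0),  |v_rel|² = 1;  v_rel·d = (-1)·(-9) + (0)·(-3) = 9
1·t² − 18·t + 41 = 0  ⇒  m = 9² − 1·41 = 40
m = 40 > 0,  v_rel·d = 9 > 0  ⇒  inside

inside=yes margin=40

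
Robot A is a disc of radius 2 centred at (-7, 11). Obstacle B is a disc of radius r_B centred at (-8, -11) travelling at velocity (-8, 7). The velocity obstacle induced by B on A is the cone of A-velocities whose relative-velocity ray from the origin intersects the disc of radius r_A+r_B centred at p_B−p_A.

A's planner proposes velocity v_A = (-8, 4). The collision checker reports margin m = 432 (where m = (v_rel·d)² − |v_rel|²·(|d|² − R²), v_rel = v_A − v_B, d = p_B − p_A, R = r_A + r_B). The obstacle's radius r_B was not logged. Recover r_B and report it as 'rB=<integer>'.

m = 432
d = (-1, -22);  v_rel = (0, -3),  |v_rel|² = 9
v_rel×d = (0)·(-22) − (-3)·(-1) = -3
since m = R²·9 − (-3)²:  R² = (9 + 432) / 9 = 49
R = √49 = 7  ⇒  r_B = 7 − 2 = 5

rB=5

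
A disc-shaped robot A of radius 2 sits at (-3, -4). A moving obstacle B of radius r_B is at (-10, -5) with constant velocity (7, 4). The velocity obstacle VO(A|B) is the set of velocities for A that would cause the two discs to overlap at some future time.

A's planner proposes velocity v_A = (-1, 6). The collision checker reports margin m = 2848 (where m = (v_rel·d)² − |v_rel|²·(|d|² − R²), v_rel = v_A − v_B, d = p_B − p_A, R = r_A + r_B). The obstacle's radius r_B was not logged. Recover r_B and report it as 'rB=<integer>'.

m = 2848
d = (-7, -1);  v_rel = (-8, 2),  |v_rel|² = 68
v_rel×d = (-8)·(-1) − (2)·(-7) = 22
since m = R²·68 − 22²:  R² = (484 + 2848) / 68 = 49
R = √49 = 7  ⇒  r_B = 7 − 2 = 5

rB=5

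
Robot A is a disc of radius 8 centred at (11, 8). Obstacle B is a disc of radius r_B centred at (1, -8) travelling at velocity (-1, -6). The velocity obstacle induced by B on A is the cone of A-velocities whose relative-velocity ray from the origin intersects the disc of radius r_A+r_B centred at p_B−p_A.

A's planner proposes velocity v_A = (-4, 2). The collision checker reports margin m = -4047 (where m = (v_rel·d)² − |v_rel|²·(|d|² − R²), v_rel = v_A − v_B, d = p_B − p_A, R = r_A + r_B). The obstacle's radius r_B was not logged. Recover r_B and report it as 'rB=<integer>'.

m = -4047
d = (-10, -16);  v_rel = (-3, 8),  |v_rel|² = 73
v_rel×d = (-3)·(-16) − (8)·(-10) = 128
since m = R²·73 − 128²:  R² = (16384 + -4047) / 73 = 169
R = √169 = 13  ⇒  r_B = 13 − 8 = 5

rB=5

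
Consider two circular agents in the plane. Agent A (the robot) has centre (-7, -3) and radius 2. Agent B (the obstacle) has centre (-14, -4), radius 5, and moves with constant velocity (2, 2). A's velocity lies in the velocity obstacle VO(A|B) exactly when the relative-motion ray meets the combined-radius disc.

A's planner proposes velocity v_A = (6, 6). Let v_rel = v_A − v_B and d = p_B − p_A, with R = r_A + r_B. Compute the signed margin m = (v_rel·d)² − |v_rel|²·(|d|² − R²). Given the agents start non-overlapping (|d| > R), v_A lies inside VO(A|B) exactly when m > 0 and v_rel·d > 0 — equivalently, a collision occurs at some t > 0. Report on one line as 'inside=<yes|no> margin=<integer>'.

d = (-7, -1),  |d|² = 50;  R = 2+5 = 7,  c = 50−7² = 1
v_rel = (4, 4),  |v_rel|² = 32;  v_rel·d = (4)·(-7) + (4)·(-1) = -32
32·t² + 64·t + 1 = 0  ⇒  m = (-32)² − 32·1 = 992
m = 992 > 0,  v_rel·d = -32 < 0  ⇒  outside

inside=no margin=992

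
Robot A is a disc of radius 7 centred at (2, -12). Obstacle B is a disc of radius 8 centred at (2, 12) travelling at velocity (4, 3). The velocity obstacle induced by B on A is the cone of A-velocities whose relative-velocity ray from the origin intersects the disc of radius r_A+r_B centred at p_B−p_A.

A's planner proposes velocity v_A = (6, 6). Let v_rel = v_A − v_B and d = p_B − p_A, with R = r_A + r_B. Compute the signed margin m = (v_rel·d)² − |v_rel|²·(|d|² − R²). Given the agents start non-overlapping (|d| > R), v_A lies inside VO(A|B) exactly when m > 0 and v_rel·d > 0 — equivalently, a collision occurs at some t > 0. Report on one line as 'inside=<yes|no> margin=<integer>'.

d = (0, 24),  |d|² = 576;  R = 7+8 = 15,  c = 576−15² = 351
v_rel = (2, 3),  |v_rel|² = 13;  v_rel·d = (2)·(0) + (3)·(24) = 72
13·t² − 144·t + 351 = 0  ⇒  m = 72² − 13·351 = 621
m = 621 > 0,  v_rel·d = 72 > 0  ⇒  inside

inside=yes margin=621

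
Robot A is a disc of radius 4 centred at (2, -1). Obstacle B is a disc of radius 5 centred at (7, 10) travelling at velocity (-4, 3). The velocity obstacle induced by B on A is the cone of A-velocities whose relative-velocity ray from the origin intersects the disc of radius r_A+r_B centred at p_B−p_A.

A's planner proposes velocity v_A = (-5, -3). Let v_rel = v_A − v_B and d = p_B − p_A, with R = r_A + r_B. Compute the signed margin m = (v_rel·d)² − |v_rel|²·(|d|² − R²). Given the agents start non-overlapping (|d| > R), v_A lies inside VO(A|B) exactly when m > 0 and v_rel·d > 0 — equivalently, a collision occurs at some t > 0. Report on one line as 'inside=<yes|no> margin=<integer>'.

d = (5, 11),  |d|² = 146;  R = 4+5 = 9,  c = 146−9² = 65
v_rel = (-1, -6),  |v_rel|² = 37;  v_rel·d = (-1)·(5) + (-6)·(11) = -71
37·t² + 142·t + 65 = 0  ⇒  m = (-71)² − 37·65 = 2636
m = 2636 > 0,  v_rel·d = -71 < 0  ⇒  outside

inside=no margin=2636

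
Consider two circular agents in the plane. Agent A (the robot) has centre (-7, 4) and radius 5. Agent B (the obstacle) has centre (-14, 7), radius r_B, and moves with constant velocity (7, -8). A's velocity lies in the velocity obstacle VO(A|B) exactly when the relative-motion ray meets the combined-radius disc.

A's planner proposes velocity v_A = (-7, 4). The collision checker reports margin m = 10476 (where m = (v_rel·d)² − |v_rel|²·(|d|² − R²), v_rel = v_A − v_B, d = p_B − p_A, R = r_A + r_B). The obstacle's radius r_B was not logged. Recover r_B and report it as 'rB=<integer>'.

m = 10476
d = (-7, 3);  v_rel = (-14, 12),  |v_rel|² = 340
v_rel×d = (-14)·(3) − (12)·(-7) = 42
since m = R²·340 − 42²:  R² = (1764 + 10476) / 340 = 36
R = √36 = 6  ⇒  r_B = 6 − 5 = 1

rB=1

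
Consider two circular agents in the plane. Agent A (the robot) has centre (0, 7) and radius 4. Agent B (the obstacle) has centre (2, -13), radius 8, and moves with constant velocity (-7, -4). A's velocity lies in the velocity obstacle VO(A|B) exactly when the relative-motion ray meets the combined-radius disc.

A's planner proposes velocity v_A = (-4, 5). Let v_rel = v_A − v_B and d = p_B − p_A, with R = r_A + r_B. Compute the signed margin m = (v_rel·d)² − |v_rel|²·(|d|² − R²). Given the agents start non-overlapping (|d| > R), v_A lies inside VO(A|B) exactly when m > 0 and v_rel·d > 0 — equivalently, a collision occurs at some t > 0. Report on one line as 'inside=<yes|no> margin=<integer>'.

d = (2, -20),  |d|² = 404;  R = 4+8 = 12,  c = 404−12² = 260
v_rel = (3, 9),  |v_rel|² = 90;  v_rel·d = (3)·(2) + (9)·(-20) = -174
90·t² + 348·t + 260 = 0  ⇒  m = (-174)² − 90·260 = 6876
m = 6876 > 0,  v_rel·d = -174 < 0  ⇒  outside

inside=no margin=6876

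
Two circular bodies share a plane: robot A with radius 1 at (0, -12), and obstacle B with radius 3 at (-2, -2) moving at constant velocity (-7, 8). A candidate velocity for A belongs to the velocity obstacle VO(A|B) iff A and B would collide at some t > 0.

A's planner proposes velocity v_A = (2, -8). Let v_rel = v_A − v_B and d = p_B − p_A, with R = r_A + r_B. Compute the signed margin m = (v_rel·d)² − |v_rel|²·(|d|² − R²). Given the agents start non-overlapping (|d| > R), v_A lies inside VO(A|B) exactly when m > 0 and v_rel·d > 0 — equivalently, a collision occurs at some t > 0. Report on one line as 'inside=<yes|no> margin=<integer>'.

d = (-2, 10),  |d|² = 104;  R = 1+3 = 4,  c = 104−4² = 88
v_rel = (9, -16),  |v_rel|² = 337;  v_rel·d = (9)·(-2) + (-16)·(10) = -178
337·t² + 356·t + 88 = 0  ⇒  m = (-178)² − 337·88 = 2028
m = 2028 > 0,  v_rel·d = -178 < 0  ⇒  outside

inside=no margin=2028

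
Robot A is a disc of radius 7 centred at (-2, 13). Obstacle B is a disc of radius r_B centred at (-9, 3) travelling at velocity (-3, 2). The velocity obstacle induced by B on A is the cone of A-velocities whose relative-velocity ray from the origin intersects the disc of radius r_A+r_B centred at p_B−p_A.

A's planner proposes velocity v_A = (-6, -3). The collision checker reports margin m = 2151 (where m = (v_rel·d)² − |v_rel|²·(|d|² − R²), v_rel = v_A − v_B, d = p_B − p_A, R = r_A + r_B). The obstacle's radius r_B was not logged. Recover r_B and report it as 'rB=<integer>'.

m = 2151
d = (-7, -10);  v_rel = (-3, -5),  |v_rel|² = 34
v_rel×d = (-3)·(-10) − (-5)·(-7) = -5
since m = R²·34 − (-5)²:  R² = (25 + 2151) / 34 = 64
R = √64 = 8  ⇒  r_B = 8 − 7 = 1

rB=1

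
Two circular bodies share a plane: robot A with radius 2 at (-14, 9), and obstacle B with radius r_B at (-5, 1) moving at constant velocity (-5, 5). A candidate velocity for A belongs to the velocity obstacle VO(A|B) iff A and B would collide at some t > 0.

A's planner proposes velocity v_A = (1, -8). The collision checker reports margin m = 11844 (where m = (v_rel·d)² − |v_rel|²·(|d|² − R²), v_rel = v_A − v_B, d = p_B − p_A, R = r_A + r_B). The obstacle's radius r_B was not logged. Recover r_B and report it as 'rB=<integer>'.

m = 11844
d = (9, -8);  v_rel = (6, -13),  |v_rel|² = 205
v_rel×d = (6)·(-8) − (-13)·(9) = 69
since m = R²·205 − 69²:  R² = (4761 + 11844) / 205 = 81
R = √81 = 9  ⇒  r_B = 9 − 2 = 7

rB=7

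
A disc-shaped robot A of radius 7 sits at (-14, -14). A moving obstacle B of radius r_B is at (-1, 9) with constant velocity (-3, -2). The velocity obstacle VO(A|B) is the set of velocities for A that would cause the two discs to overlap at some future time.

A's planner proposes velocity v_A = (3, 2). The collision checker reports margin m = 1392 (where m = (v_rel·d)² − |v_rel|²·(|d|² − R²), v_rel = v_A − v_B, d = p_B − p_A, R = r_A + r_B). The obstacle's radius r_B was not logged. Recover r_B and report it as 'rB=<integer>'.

m = 1392
d = (13, 23);  v_rel = (6, 4),  |v_rel|² = 52
v_rel×d = (6)·(23) − (4)·(13) = 86
since m = R²·52 − 86²:  R² = (7396 + 1392) / 52 = 169
R = √169 = 13  ⇒  r_B = 13 − 7 = 6

rB=6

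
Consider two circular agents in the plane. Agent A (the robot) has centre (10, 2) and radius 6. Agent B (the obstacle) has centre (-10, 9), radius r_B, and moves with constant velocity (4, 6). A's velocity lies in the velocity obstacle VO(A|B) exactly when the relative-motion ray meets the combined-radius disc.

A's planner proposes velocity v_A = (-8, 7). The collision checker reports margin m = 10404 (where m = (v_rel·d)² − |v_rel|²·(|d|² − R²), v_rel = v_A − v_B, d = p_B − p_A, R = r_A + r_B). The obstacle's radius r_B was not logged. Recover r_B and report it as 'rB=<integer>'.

m = 10404
d = (-20, 7);  v_rel = (-12, 1),  |v_rel|² = 145
v_rel×d = (-12)·(7) − (1)·(-20) = -64
since m = R²·145 − (-64)²:  R² = (4096 + 10404) / 145 = 100
R = √100 = 10  ⇒  r_B = 10 − 6 = 4

rB=4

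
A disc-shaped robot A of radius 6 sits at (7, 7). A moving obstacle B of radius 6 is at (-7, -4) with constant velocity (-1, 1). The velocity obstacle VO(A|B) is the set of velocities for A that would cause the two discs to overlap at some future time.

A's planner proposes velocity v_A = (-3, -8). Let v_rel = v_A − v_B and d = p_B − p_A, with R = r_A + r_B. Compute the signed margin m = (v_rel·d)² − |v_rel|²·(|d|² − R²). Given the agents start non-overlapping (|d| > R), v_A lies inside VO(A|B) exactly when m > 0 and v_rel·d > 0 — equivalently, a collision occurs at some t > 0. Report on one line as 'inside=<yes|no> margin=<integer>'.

d = (-14, -11),  |d|² = 317;  R = 6+6 = 12,  c = 317−12² = 173
v_rel = (-2, -9),  |v_rel|² = 85;  v_rel·d = (-2)·(-14) + (-9)·(-11) = 127
85·t² − 254·t + 173 = 0  ⇒  m = 127² − 85·173 = 1424
m = 1424 > 0,  v_rel·d = 127 > 0  ⇒  inside

inside=yes margin=1424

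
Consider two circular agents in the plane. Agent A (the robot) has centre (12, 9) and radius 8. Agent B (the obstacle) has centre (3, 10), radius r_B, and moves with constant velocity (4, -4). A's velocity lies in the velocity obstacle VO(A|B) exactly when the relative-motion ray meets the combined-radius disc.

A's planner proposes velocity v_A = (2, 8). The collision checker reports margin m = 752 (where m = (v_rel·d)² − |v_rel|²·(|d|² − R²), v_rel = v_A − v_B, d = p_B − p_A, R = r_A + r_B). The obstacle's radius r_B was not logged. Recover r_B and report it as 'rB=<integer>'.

m = 752
d = (-9, 1);  v_rel = (-2, 12),  |v_rel|² = 148
v_rel×d = (-2)·(1) − (12)·(-9) = 106
since m = R²·148 − 106²:  R² = (11236 + 752) / 148 = 81
R = √81 = 9  ⇒  r_B = 9 − 8 = 1

rB=1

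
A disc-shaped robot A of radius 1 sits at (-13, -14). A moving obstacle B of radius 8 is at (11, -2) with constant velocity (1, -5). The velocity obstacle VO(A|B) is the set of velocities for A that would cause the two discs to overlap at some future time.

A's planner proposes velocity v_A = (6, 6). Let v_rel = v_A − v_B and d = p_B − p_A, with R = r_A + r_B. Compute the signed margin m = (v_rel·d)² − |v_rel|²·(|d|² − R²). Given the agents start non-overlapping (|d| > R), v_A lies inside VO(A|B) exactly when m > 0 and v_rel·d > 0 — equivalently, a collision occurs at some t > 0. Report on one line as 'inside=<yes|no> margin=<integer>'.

d = (24, 12),  |d|² = 720;  R = 1+8 = 9,  c = 720−9² = 639
v_rel = (5, 11),  |v_rel|² = 146;  v_rel·d = (5)·(24) + (11)·(12) = 252
146·t² − 504·t + 639 = 0  ⇒  m = 252² − 146·639 = -29790
m = -29790 < 0,  v_rel·d = 252 > 0  ⇒  outside

inside=no margin=-29790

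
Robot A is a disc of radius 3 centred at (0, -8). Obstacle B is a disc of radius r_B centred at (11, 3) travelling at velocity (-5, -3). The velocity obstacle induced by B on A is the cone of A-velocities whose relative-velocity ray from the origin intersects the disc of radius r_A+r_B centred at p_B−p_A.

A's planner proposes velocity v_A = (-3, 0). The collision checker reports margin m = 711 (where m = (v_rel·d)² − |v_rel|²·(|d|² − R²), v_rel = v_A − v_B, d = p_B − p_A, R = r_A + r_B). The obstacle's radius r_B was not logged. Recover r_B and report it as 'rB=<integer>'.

m = 711
d = (11, 11);  v_rel = (2, 3),  |v_rel|² = 13
v_rel×d = (2)·(11) − (3)·(11) = -11
since m = R²·13 − (-11)²:  R² = (121 + 711) / 13 = 64
R = √64 = 8  ⇒  r_B = 8 − 3 = 5

rB=5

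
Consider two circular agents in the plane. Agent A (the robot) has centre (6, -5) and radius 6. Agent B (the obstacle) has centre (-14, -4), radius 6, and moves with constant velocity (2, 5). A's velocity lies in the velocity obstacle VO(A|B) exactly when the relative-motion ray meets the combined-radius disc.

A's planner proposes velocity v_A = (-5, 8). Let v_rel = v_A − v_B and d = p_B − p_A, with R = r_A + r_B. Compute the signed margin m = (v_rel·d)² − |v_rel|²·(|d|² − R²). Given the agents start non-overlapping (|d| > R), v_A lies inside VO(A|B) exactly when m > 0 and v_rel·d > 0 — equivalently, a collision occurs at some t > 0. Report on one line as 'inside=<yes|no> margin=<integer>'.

d = (-20, 1),  |d|² = 401;  R = 6+6 = 12,  c = 401−12² = 257
v_rel = (-7, 3),  |v_rel|² = 58;  v_rel·d = (-7)·(-20) + (3)·(1) = 143
58·t² − 286·t + 257 = 0  ⇒  m = 143² − 58·257 = 5543
m = 5543 > 0,  v_rel·d = 143 > 0  ⇒  inside

inside=yes margin=5543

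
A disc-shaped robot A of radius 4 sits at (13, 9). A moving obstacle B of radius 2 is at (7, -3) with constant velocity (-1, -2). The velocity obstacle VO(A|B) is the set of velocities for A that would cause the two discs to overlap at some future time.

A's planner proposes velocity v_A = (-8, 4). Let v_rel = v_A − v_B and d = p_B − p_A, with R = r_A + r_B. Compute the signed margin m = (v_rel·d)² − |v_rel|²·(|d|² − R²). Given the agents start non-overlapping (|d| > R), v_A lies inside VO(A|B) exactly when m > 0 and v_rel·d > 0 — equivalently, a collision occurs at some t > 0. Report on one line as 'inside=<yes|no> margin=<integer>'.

d = (-6, -12),  |d|² = 180;  R = 4+2 = 6,  c = 180−6² = 144
v_rel = (-7, 6),  |v_rel|² = 85;  v_rel·d = (-7)·(-6) + (6)·(-12) = -30
85·t² + 60·t + 144 = 0  ⇒  m = (-30)² − 85·144 = -11340
m = -11340 < 0,  v_rel·d = -30 < 0  ⇒  outside

inside=no margin=-11340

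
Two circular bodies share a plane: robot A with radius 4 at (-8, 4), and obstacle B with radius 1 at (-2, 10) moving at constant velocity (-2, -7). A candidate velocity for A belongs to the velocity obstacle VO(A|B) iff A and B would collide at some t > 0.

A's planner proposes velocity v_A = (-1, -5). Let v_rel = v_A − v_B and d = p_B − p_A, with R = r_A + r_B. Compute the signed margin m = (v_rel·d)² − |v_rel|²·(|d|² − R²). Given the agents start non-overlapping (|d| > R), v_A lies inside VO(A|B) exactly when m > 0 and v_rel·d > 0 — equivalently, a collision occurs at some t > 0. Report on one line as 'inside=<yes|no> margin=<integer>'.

d = (6, 6),  |d|² = 72;  R = 4+1 = 5,  c = 72−5² = 47
v_rel = (1, 2),  |v_rel|² = 5;  v_rel·d = (1)·(6) + (2)·(6) = 18
5·t² − 36·t + 47 = 0  ⇒  m = 18² − 5·47 = 89
m = 89 > 0,  v_rel·d = 18 > 0  ⇒  inside

inside=yes margin=89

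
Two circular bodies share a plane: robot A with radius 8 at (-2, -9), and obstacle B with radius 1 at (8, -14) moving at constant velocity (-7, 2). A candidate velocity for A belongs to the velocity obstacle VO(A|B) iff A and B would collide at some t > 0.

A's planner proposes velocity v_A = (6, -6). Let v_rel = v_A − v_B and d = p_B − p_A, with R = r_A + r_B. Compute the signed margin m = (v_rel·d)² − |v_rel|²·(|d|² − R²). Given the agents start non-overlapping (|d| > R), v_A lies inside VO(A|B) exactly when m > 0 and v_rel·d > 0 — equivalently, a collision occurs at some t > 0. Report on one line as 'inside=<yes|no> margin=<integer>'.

d = (10, -5),  |d|² = 125;  R = 8+1 = 9,  c = 125−9² = 44
v_rel = (13, -8),  |v_rel|² = 233;  v_rel·d = (13)·(10) + (-8)·(-5) = 170
233·t² − 340·t + 44 = 0  ⇒  m = 170² − 233·44 = 18648
m = 18648 > 0,  v_rel·d = 170 > 0  ⇒  inside

inside=yes margin=18648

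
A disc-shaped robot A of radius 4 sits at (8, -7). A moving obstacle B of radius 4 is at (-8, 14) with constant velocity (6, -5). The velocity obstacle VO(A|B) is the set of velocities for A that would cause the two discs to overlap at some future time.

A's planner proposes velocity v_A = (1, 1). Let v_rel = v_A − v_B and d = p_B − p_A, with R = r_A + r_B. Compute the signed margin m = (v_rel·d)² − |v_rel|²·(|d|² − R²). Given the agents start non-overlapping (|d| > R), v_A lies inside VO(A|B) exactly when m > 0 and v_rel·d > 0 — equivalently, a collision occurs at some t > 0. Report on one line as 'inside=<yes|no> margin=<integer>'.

d = (-16, 21),  |d|² = 697;  R = 4+4 = 8,  c = 697−8² = 633
v_rel = (-5, 6),  |v_rel|² = 61;  v_rel·d = (-5)·(-16) + (6)·(21) = 206
61·t² − 412·t + 633 = 0  ⇒  m = 206² − 61·633 = 3823
m = 3823 > 0,  v_rel·d = 206 > 0  ⇒  inside

inside=yes margin=3823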